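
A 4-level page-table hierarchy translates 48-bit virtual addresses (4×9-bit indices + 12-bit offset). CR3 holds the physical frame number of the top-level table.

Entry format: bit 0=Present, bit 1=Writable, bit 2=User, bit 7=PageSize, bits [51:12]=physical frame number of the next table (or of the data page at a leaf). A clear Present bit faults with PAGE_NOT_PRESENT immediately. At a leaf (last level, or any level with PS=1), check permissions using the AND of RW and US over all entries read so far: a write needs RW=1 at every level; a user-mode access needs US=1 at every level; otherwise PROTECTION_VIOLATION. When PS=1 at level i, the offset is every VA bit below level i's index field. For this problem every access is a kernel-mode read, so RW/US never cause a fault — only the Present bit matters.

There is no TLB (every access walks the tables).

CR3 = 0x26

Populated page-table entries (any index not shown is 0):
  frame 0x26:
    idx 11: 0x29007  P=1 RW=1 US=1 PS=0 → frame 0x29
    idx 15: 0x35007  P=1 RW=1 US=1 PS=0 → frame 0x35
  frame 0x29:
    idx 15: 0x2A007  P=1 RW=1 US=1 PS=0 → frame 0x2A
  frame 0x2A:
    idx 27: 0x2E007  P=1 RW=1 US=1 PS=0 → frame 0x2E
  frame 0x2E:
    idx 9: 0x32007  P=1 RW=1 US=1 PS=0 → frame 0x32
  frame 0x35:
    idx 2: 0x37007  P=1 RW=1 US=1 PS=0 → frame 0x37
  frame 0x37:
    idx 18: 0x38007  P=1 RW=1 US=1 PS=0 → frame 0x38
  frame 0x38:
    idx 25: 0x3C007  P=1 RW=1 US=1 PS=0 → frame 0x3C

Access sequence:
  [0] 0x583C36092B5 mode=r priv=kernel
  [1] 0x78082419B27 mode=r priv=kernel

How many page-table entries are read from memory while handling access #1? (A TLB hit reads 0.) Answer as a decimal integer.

Per-access translation:
#0 VA=0x583C36092B5 (r,kernel):
  L0: frame=0x26 idx=11 entry=0x29007 [P=1 RW=1 US=1 PS=0]
  L1: frame=0x29 idx=15 entry=0x2A007 [P=1 RW=1 US=1 PS=0]
  L2: frame=0x2A idx=27 entry=0x2E007 [P=1 RW=1 US=1 PS=0]
  L3: frame=0x2E idx=9 entry=0x32007 [P=1 RW=1 US=1 PS=0]
  ✓ 0x322B5  — 4 lookups
#1 VA=0x78082419B27 (r,kernel):
  L0: frame=0x26 idx=15 entry=0x35007 [P=1 RW=1 US=1 PS=0]
  L1: frame=0x35 idx=2 entry=0x37007 [P=1 RW=1 US=1 PS=0]
  L2: frame=0x37 idx=18 entry=0x38007 [P=1 RW=1 US=1 PS=0]
  L3: frame=0x38 idx=25 entry=0x3C007 [P=1 RW=1 US=1 PS=0]
  ✓ 0x3CB27  — 4 lookups

Entries read for #1: 4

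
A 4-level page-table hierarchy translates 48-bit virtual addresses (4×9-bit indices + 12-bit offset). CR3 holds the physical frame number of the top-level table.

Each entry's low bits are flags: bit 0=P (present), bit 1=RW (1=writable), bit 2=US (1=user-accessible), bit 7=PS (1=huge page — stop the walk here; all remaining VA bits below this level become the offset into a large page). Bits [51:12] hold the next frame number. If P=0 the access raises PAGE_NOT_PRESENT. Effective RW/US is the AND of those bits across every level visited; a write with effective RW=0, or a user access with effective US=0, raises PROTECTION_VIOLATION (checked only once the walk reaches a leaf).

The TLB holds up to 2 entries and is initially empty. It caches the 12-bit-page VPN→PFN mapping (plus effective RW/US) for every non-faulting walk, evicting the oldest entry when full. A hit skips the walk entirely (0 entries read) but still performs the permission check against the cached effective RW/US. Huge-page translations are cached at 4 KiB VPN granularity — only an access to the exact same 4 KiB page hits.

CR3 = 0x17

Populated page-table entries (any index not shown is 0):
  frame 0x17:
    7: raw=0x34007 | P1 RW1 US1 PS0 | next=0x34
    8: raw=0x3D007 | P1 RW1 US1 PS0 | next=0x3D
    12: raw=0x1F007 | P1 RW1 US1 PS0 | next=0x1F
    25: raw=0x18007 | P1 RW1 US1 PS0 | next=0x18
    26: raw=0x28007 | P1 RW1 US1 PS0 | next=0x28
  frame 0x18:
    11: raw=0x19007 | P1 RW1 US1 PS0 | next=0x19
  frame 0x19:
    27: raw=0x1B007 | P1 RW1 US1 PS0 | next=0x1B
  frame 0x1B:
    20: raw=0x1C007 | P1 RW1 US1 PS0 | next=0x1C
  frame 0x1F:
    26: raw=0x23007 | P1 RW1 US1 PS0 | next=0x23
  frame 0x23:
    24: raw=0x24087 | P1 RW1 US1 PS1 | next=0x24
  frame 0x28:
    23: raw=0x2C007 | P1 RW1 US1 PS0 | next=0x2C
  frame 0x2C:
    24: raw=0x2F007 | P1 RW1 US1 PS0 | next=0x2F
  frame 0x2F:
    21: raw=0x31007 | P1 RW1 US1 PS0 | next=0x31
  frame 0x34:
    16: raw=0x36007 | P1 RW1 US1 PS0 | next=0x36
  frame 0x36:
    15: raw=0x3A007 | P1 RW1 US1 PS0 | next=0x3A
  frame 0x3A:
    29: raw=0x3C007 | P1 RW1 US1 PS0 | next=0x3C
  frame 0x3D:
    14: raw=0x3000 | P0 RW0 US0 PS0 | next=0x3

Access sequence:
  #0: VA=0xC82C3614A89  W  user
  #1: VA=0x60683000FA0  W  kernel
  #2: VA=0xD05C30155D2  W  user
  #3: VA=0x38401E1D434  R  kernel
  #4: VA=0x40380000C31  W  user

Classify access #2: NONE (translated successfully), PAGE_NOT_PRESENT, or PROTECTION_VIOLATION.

Trace:
#0 VA=0xC82C3614A89 (w,user):
  L0: frame=0x17 idx=25 entry=0x18007 [P=1 RW=1 US=1 PS=0]
  L1: frame=0x18 idx=11 entry=0x19007 [P=1 RW=1 US=1 PS=0]
  L2: frame=0x19 idx=27 entry=0x1B007 [P=1 RW=1 US=1 PS=0]
  L3: frame=0x1B idx=20 entry=0x1C007 [P=1 RW=1 US=1 PS=0]
  ✓ 0x1CA89  — 4 lookups
#1 VA=0x60683000FA0 (w,kernel):
  L0: frame=0x17 idx=12 entry=0x1F007 [P=1 RW=1 US=1 PS=0]
  L1: frame=0x1F idx=26 entry=0x23007 [P=1 RW=1 US=1 PS=0]
  L2: frame=0x23 idx=24 entry=0x24087 [P=1 RW=1 US=1 PS=1]
  ✓ 0x24FA0 (huge @L2)  — 3 lookups
#2 VA=0xD05C30155D2 (w,user):
  L0: frame=0x17 idx=26 entry=0x28007 [P=1 RW=1 US=1 PS=0]
  L1: frame=0x28 idx=23 entry=0x2C007 [P=1 RW=1 US=1 PS=0]
  L2: frame=0x2C idx=24 entry=0x2F007 [P=1 RW=1 US=1 PS=0]
  L3: frame=0x2F idx=21 entry=0x31007 [P=1 RW=1 US=1 PS=0]
  ✓ 0x315D2  — 4 lookups
#3 VA=0x38401E1D434 (r,kernel):
  L0: frame=0x17 idx=7 entry=0x34007 [P=1 RW=1 US=1 PS=0]
  L1: frame=0x34 idx=16 entry=0x36007 [P=1 RW=1 US=1 PS=0]
  L2: frame=0x36 idx=15 entry=0x3A007 [P=1 RW=1 US=1 PS=0]
  L3: frame=0x3A idx=29 entry=0x3C007 [P=1 RW=1 US=1 PS=0]
  ✓ 0x3C434  — 4 lookups
#4 VA=0x40380000C31 (w,user):
  L0: frame=0x17 idx=8 entry=0x3D007 [P=1 RW=1 US=1 PS=0]
  L1: frame=0x3D idx=14 entry=0x3000 [P=0 RW=0 US=0 PS=0]
  → PAGE_NOT_PRESENT  (2 entries read)

Access #2 fault: NONE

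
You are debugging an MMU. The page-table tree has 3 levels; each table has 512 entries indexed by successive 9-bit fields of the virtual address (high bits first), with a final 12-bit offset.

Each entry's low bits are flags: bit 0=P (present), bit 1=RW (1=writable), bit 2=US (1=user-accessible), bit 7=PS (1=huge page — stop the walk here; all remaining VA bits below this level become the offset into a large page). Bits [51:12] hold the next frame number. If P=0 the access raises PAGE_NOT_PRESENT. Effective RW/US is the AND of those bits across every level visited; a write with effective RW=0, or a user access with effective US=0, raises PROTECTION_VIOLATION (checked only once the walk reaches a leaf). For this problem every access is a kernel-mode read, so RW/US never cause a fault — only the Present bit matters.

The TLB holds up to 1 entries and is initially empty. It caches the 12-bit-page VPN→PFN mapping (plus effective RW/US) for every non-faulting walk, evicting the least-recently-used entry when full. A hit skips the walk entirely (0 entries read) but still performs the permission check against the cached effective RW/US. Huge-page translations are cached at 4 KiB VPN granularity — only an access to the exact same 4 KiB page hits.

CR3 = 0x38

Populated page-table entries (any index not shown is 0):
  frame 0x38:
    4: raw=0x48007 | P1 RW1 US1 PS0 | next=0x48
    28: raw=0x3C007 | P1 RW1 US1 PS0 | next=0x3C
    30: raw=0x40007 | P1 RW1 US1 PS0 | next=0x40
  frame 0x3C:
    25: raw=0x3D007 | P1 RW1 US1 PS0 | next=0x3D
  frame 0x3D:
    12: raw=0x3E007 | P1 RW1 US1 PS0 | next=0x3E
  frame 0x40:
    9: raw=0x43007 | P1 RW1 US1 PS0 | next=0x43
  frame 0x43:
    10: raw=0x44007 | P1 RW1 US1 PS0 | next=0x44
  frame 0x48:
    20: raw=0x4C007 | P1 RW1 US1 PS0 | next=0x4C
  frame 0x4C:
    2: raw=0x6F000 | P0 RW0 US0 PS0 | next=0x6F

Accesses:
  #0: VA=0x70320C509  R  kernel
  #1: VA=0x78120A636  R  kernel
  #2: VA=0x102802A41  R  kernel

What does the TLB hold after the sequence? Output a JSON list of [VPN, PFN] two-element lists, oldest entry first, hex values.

Walk each access:
#0 VA=0x70320C509 (r,kernel):
  lvl0: tbl 0x38, slot 28 ⇒ 0x3C007 (P1/RW1/US1/PS0)
  lvl1: tbl 0x3C, slot 25 ⇒ 0x3D007 (P1/RW1/US1/PS0)
  lvl2: tbl 0x3D, slot 12 ⇒ 0x3E007 (P1/RW1/US1/PS0)
  ✓ 0x3E509  — 3 lookups
#1 VA=0x78120A636 (r,kernel):
  lvl0: tbl 0x38, slot 30 ⇒ 0x40007 (P1/RW1/US1/PS0)
  lvl1: tbl 0x40, slot 9 ⇒ 0x43007 (P1/RW1/US1/PS0)
  lvl2: tbl 0x43, slot 10 ⇒ 0x44007 (P1/RW1/US1/PS0)
  ✓ 0x44636  — 3 lookups
#2 VA=0x102802A41 (r,kernel):
  lvl0: tbl 0x38, slot 4 ⇒ 0x48007 (P1/RW1/US1/PS0)
  lvl1: tbl 0x48, slot 20 ⇒ 0x4C007 (P1/RW1/US1/PS0)
  lvl2: tbl 0x4C, slot 2 ⇒ 0x6F000 (P0/RW0/US0/PS0)
  ✗ PAGE_NOT_PRESENT  [3 reads]

TLB: [["0x78120A", "0x44"]]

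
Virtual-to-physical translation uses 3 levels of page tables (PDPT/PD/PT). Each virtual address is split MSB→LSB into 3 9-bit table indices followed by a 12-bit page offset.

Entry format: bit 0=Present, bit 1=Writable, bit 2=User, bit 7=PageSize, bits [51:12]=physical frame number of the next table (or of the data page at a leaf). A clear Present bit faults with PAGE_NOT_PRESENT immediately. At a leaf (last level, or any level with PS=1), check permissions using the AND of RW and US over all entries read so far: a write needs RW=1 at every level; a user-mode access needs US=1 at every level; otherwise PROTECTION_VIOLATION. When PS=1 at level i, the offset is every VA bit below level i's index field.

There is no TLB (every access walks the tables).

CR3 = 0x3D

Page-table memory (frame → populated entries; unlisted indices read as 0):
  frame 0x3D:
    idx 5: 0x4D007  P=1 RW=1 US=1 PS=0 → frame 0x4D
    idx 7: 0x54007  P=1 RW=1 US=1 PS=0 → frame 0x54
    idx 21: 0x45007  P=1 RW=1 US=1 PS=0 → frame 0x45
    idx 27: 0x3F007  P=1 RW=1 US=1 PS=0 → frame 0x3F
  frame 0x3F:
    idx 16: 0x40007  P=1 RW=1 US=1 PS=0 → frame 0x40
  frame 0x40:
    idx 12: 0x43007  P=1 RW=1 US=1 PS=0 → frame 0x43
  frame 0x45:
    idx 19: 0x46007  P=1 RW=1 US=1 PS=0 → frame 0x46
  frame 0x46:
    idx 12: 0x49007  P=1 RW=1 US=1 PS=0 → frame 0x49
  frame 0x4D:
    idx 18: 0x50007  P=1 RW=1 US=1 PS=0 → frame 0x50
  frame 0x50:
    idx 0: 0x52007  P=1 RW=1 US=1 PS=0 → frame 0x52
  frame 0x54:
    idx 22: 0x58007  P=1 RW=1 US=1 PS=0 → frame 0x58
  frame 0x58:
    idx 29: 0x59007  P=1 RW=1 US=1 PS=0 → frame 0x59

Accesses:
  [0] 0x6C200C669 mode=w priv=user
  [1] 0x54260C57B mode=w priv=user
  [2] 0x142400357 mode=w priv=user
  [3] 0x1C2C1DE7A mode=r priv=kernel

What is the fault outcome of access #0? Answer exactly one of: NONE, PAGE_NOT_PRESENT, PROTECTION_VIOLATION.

Trace:
#0 VA=0x6C200C669 (w,user):
  [0] read 0x3D idx=27: raw=0x3F007 flags P=1 W=1 U=1 S=0
  [1] read 0x3F idx=16: raw=0x40007 flags P=1 W=1 U=1 S=0
  [2] read 0x40 idx=12: raw=0x43007 flags P=1 W=1 U=1 S=0
  ✓ 0x43669  — 3 lookups
#1 VA=0x54260C57B (w,user):
  [0] read 0x3D idx=21: raw=0x45007 flags P=1 W=1 U=1 S=0
  [1] read 0x45 idx=19: raw=0x46007 flags P=1 W=1 U=1 S=0
  [2] read 0x46 idx=12: raw=0x49007 flags P=1 W=1 U=1 S=0
  ✓ 0x4957B  — 3 lookups
#2 VA=0x142400357 (w,user):
  [0] read 0x3D idx=5: raw=0x4D007 flags P=1 W=1 U=1 S=0
  [1] read 0x4D idx=18: raw=0x50007 flags P=1 W=1 U=1 S=0
  [2] read 0x50 idx=0: raw=0x52007 flags P=1 W=1 U=1 S=0
  ✓ 0x52357  — 3 lookups
#3 VA=0x1C2C1DE7A (r,kernel):
  [0] read 0x3D idx=7: raw=0x54007 flags P=1 W=1 U=1 S=0
  [1] read 0x54 idx=22: raw=0x58007 flags P=1 W=1 U=1 S=0
  [2] read 0x58 idx=29: raw=0x59007 flags P=1 W=1 U=1 S=0
  ✓ 0x59E7A  — 3 lookups

Access #0 fault: NONE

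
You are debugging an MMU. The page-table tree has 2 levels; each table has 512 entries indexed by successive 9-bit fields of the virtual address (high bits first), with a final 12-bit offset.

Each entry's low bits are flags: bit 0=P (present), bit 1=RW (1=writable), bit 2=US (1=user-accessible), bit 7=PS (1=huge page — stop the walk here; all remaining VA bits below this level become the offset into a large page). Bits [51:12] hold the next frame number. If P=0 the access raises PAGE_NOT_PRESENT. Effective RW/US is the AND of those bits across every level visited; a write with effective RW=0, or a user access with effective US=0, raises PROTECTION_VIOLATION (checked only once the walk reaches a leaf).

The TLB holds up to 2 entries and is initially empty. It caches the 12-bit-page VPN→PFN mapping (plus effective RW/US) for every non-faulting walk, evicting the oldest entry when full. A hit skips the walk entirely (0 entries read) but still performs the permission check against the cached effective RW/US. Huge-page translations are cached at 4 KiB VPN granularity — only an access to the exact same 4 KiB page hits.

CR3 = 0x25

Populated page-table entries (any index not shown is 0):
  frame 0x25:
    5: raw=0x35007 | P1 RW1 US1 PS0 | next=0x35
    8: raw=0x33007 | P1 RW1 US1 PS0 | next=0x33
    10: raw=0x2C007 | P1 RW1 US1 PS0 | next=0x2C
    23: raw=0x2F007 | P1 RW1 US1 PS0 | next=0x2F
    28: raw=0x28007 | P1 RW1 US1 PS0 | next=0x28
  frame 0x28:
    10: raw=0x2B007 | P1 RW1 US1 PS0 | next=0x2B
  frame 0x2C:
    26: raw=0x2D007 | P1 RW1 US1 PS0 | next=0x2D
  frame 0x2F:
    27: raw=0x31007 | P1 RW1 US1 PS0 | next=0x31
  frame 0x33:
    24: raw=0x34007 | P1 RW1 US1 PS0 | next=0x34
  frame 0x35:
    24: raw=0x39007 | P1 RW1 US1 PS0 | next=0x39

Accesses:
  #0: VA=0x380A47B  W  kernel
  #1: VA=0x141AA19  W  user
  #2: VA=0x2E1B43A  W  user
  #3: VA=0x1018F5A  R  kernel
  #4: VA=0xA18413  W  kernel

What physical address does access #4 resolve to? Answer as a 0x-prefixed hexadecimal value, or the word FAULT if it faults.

Walk each access:
#0 VA=0x380A47B (w,kernel):
  lvl0: tbl 0x25, slot 28 ⇒ 0x28007 (P1/RW1/US1/PS0)
  lvl1: tbl 0x28, slot 10 ⇒ 0x2B007 (P1/RW1/US1/PS0)
  ⇒ phys 0x2B47B  [2 reads]
#1 VA=0x141AA19 (w,user):
  lvl0: tbl 0x25, slot 10 ⇒ 0x2C007 (P1/RW1/US1/PS0)
  lvl1: tbl 0x2C, slot 26 ⇒ 0x2D007 (P1/RW1/US1/PS0)
  ⇒ phys 0x2DA19  [2 reads]
#2 VA=0x2E1B43A (w,user):
  lvl0: tbl 0x25, slot 23 ⇒ 0x2F007 (P1/RW1/US1/PS0)
  lvl1: tbl 0x2F, slot 27 ⇒ 0x31007 (P1/RW1/US1/PS0)
  ⇒ phys 0x3143A  [2 reads]
#3 VA=0x1018F5A (r,kernel):
  lvl0: tbl 0x25, slot 8 ⇒ 0x33007 (P1/RW1/US1/PS0)
  lvl1: tbl 0x33, slot 24 ⇒ 0x34007 (P1/RW1/US1/PS0)
  ⇒ phys 0x34F5A  [2 reads]
#4 VA=0xA18413 (w,kernel):
  lvl0: tbl 0x25, slot 5 ⇒ 0x35007 (P1/RW1/US1/PS0)
  lvl1: tbl 0x35, slot 24 ⇒ 0x39007 (P1/RW1/US1/PS0)
  ⇒ phys 0x39413  [2 reads]

Access #4 PA: 0x39413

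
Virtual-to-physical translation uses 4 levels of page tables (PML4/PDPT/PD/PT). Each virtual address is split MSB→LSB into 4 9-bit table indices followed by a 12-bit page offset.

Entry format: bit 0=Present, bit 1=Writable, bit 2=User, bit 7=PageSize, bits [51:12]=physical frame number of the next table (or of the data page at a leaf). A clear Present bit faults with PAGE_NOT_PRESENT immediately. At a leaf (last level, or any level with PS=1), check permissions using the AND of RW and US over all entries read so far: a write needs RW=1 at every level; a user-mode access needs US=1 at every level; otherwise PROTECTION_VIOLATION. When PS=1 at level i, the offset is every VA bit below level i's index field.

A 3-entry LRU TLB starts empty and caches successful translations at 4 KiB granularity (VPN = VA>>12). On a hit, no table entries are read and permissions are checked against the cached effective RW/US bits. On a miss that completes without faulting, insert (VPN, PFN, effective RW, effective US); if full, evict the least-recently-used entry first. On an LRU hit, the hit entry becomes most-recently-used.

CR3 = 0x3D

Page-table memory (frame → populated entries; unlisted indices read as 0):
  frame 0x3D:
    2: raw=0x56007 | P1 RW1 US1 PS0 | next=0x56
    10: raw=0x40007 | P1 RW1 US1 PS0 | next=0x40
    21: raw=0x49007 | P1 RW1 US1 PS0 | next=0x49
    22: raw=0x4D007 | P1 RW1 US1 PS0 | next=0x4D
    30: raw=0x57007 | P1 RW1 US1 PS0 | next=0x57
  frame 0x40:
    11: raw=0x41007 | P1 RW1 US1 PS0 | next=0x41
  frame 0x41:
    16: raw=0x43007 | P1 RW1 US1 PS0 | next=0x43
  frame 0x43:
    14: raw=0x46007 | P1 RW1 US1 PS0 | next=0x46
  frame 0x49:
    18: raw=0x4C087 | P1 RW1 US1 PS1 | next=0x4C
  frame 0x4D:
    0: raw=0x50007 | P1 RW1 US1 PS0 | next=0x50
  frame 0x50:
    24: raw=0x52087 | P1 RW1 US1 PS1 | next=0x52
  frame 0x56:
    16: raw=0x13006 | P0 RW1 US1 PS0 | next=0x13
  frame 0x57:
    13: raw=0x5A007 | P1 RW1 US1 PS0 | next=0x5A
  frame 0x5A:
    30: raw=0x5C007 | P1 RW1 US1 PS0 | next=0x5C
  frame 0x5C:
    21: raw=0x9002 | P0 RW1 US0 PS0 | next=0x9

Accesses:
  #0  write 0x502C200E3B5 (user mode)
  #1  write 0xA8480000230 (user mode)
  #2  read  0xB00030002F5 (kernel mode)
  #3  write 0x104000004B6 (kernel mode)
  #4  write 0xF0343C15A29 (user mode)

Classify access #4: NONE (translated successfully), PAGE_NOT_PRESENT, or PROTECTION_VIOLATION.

Walk each access:
#0 VA=0x502C200E3B5 (w,user):
  lvl0: tbl 0x3D, slot 10 ⇒ 0x40007 (P1/RW1/US1/PS0)
  lvl1: tbl 0x40, slot 11 ⇒ 0x41007 (P1/RW1/US1/PS0)
  lvl2: tbl 0x41, slot 16 ⇒ 0x43007 (P1/RW1/US1/PS0)
  lvl3: tbl 0x43, slot 14 ⇒ 0x46007 (P1/RW1/US1/PS0)
  → PA=0x463B5  (4 entries read)
#1 VA=0xA8480000230 (w,user):
  lvl0: tbl 0x3D, slot 21 ⇒ 0x49007 (P1/RW1/US1/PS0)
  lvl1: tbl 0x49, slot 18 ⇒ 0x4C087 (P1/RW1/US1/PS1)
  → PA=0x4C230 (huge @L1)  (2 entries read)
#2 VA=0xB00030002F5 (r,kernel):
  lvl0: tbl 0x3D, slot 22 ⇒ 0x4D007 (P1/RW1/US1/PS0)
  lvl1: tbl 0x4D, slot 0 ⇒ 0x50007 (P1/RW1/US1/PS0)
  lvl2: tbl 0x50, slot 24 ⇒ 0x52087 (P1/RW1/US1/PS1)
  → PA=0x522F5 (huge @L2)  (3 entries read)
#3 VA=0x104000004B6 (w,kernel):
  lvl0: tbl 0x3D, slot 2 ⇒ 0x56007 (P1/RW1/US1/PS0)
  lvl1: tbl 0x56, slot 16 ⇒ 0x13006 (P0/RW1/US1/PS0)
  ⇒ fault: PAGE_NOT_PRESENT  — 2 lookups
#4 VA=0xF0343C15A29 (w,user):
  lvl0: tbl 0x3D, slot 30 ⇒ 0x57007 (P1/RW1/US1/PS0)
  lvl1: tbl 0x57, slot 13 ⇒ 0x5A007 (P1/RW1/US1/PS0)
  lvl2: tbl 0x5A, slot 30 ⇒ 0x5C007 (P1/RW1/US1/PS0)
  lvl3: tbl 0x5C, slot 21 ⇒ 0x9002 (P0/RW1/US0/PS0)
  ⇒ fault: PAGE_NOT_PRESENT  — 4 lookups

Access #4 fault: PAGE_NOT_PRESENT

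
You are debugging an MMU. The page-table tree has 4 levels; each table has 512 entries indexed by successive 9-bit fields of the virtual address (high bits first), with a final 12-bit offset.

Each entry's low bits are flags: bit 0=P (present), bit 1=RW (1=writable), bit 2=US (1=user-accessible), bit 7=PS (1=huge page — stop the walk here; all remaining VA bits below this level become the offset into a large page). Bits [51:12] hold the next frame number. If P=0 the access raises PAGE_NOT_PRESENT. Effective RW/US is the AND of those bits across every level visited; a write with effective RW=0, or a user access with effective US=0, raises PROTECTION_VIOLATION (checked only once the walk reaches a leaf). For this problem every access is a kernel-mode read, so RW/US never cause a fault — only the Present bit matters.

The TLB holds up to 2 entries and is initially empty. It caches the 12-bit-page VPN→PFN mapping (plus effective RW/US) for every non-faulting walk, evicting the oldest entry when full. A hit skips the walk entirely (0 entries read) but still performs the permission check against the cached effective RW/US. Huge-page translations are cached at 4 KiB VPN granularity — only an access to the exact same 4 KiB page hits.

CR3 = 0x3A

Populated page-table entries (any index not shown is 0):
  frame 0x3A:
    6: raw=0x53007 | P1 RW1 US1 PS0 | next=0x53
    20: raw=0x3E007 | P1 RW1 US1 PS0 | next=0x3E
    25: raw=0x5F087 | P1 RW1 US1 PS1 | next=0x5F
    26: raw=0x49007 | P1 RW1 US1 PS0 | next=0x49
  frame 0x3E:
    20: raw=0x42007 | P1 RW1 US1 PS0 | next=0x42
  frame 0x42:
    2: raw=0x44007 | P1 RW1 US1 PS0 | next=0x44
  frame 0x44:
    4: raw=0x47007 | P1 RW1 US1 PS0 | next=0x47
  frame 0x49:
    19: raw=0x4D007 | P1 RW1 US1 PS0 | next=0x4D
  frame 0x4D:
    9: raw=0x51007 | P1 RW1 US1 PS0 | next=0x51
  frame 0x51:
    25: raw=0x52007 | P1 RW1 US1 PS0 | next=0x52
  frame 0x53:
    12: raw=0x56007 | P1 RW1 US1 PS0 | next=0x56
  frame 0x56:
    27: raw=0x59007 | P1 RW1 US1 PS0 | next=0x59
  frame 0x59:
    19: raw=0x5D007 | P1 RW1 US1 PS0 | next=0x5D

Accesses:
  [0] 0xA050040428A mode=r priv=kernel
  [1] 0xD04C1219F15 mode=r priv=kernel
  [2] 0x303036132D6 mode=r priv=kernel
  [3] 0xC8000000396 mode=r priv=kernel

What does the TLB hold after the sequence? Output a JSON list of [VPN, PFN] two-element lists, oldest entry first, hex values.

Per-access translation:
#0 VA=0xA050040428A (r,kernel):
  [0] read 0x3A idx=20: raw=0x3E007 flags P=1 W=1 U=1 S=0
  [1] read 0x3E idx=20: raw=0x42007 flags P=1 W=1 U=1 S=0
  [2] read 0x42 idx=2: raw=0x44007 flags P=1 W=1 U=1 S=0
  [3] read 0x44 idx=4: raw=0x47007 flags P=1 W=1 U=1 S=0
  ✓ 0x4728A  — 4 lookups
#1 VA=0xD04C1219F15 (r,kernel):
  [0] read 0x3A idx=26: raw=0x49007 flags P=1 W=1 U=1 S=0
  [1] read 0x49 idx=19: raw=0x4D007 flags P=1 W=1 U=1 S=0
  [2] read 0x4D idx=9: raw=0x51007 flags P=1 W=1 U=1 S=0
  [3] read 0x51 idx=25: raw=0x52007 flags P=1 W=1 U=1 S=0
  ✓ 0x52F15  — 4 lookups
#2 VA=0x303036132D6 (r,kernel):
  [0] read 0x3A idx=6: raw=0x53007 flags P=1 W=1 U=1 S=0
  [1] read 0x53 idx=12: raw=0x56007 flags P=1 W=1 U=1 S=0
  [2] read 0x56 idx=27: raw=0x59007 flags P=1 W=1 U=1 S=0
  [3] read 0x59 idx=19: raw=0x5D007 flags P=1 W=1 U=1 S=0
  ✓ 0x5D2D6  — 4 lookups
#3 VA=0xC8000000396 (r,kernel):
  [0] read 0x3A idx=25: raw=0x5F087 flags P=1 W=1 U=1 S=1
  ✓ 0x5F396 (huge @L0)  — 1 lookups

TLB: [["0x30303613", "0x5D"], ["0xC8000000", "0x5F"]]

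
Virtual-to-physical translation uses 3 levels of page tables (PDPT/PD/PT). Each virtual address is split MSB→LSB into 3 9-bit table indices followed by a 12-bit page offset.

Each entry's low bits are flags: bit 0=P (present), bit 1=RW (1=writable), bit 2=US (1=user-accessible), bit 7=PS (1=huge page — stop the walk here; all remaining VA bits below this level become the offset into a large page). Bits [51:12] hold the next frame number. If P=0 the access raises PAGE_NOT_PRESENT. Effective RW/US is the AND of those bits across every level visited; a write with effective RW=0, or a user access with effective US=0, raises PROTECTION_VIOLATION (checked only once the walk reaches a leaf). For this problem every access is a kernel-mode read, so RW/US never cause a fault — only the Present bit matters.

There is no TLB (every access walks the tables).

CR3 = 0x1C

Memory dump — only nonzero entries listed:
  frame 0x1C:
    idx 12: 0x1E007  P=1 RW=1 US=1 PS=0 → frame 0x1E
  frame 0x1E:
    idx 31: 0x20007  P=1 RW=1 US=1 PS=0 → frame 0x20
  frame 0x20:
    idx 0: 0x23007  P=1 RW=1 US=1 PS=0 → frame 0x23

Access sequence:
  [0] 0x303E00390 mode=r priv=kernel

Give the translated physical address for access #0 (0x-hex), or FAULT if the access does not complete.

Per-access translation:
#0 VA=0x303E00390 (r,kernel):
  L0 @0x1C[12] → 0x1E007  P=1,RW=1,US=1,PS=0
  L1 @0x1E[31] → 0x20007  P=1,RW=1,US=1,PS=0
  L2 @0x20[0] → 0x23007  P=1,RW=1,US=1,PS=0
  ⇒ phys 0x23390  [3 reads]

Access #0 PA: 0x23390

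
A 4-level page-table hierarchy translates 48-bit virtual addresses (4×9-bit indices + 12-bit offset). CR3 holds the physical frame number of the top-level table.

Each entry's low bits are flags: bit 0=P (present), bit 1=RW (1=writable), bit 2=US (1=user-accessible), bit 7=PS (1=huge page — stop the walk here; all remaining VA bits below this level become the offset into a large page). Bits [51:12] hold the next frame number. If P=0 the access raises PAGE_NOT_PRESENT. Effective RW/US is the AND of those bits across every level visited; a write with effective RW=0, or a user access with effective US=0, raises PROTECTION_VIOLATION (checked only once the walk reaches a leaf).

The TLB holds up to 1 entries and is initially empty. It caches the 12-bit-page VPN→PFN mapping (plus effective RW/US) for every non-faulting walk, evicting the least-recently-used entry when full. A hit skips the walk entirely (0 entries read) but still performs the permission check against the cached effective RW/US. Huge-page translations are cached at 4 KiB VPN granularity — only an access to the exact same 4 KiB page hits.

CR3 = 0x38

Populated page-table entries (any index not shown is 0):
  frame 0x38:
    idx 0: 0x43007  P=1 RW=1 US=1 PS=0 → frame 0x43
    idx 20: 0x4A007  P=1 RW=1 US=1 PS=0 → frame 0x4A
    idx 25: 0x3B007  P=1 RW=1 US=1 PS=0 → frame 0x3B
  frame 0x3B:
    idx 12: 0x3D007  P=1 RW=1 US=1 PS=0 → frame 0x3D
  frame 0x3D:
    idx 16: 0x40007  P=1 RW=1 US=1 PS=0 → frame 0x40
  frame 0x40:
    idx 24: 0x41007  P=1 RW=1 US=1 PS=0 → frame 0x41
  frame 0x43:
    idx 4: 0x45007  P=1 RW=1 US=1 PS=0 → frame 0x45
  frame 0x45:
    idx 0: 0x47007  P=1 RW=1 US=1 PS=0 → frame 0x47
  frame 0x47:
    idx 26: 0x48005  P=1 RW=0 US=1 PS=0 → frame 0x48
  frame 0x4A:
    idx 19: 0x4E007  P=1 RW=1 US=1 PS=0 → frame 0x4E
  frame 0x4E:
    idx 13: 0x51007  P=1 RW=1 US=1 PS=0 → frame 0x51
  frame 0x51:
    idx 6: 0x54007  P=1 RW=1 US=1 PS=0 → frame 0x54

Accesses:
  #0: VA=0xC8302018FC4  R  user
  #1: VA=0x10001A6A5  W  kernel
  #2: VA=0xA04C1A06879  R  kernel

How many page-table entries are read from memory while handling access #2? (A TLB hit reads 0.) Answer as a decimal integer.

Walk each access:
#0 VA=0xC8302018FC4 (r,user):
  L0 @0x38[25] → 0x3B007  P=1,RW=1,US=1,PS=0
  L1 @0x3B[12] → 0x3D007  P=1,RW=1,US=1,PS=0
  L2 @0x3D[16] → 0x40007  P=1,RW=1,US=1,PS=0
  L3 @0x40[24] → 0x41007  P=1,RW=1,US=1,PS=0
  → PA=0x41FC4  (4 entries read)
#1 VA=0x10001A6A5 (w,kernel):
  L0 @0x38[0] → 0x43007  P=1,RW=1,US=1,PS=0
  L1 @0x43[4] → 0x45007  P=1,RW=1,US=1,PS=0
  L2 @0x45[0] → 0x47007  P=1,RW=1,US=1,PS=0
  L3 @0x47[26] → 0x48005  P=1,RW=0,US=1,PS=0
  ⇒ fault: PROTECTION_VIOLATION  — 4 lookups
#2 VA=0xA04C1A06879 (r,kernel):
  L0 @0x38[20] → 0x4A007  P=1,RW=1,US=1,PS=0
  L1 @0x4A[19] → 0x4E007  P=1,RW=1,US=1,PS=0
  L2 @0x4E[13] → 0x51007  P=1,RW=1,US=1,PS=0
  L3 @0x51[6] → 0x54007  P=1,RW=1,US=1,PS=0
  → PA=0x54879  (4 entries read)

Entries read for #2: 4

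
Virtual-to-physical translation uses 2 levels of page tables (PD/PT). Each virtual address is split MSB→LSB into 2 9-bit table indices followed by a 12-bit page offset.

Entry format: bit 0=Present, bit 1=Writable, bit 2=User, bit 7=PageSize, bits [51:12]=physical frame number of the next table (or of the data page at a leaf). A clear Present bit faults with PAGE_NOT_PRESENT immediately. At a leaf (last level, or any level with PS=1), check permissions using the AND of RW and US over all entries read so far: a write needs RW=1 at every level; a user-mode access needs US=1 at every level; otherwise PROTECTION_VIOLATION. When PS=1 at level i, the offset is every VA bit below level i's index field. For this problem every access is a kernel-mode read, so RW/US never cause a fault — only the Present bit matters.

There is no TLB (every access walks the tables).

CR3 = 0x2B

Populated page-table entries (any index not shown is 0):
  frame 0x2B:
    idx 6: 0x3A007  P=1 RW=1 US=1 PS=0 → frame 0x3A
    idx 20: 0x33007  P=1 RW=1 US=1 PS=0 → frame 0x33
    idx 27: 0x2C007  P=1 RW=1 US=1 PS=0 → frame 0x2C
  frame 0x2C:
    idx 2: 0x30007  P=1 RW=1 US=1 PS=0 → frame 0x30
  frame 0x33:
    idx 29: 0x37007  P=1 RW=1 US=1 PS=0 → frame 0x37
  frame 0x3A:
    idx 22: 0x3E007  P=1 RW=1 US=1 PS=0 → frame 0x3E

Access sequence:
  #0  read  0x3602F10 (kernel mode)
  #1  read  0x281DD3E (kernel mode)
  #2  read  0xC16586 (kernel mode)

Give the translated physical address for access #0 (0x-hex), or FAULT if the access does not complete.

Per-access translation:
#0 VA=0x3602F10 (r,kernel):
  lvl0: tbl 0x2B, slot 27 ⇒ 0x2C007 (P1/RW1/US1/PS0)
  lvl1: tbl 0x2C, slot 2 ⇒ 0x30007 (P1/RW1/US1/PS0)
  → PA=0x30F10  (2 entries read)
#1 VA=0x281DD3E (r,kernel):
  lvl0: tbl 0x2B, slot 20 ⇒ 0x33007 (P1/RW1/US1/PS0)
  lvl1: tbl 0x33, slot 29 ⇒ 0x37007 (P1/RW1/US1/PS0)
  → PA=0x37D3E  (2 entries read)
#2 VA=0xC16586 (r,kernel):
  lvl0: tbl 0x2B, slot 6 ⇒ 0x3A007 (P1/RW1/US1/PS0)
  lvl1: tbl 0x3A, slot 22 ⇒ 0x3E007 (P1/RW1/US1/PS0)
  → PA=0x3E586  (2 entries read)

Access #0 PA: 0x30F10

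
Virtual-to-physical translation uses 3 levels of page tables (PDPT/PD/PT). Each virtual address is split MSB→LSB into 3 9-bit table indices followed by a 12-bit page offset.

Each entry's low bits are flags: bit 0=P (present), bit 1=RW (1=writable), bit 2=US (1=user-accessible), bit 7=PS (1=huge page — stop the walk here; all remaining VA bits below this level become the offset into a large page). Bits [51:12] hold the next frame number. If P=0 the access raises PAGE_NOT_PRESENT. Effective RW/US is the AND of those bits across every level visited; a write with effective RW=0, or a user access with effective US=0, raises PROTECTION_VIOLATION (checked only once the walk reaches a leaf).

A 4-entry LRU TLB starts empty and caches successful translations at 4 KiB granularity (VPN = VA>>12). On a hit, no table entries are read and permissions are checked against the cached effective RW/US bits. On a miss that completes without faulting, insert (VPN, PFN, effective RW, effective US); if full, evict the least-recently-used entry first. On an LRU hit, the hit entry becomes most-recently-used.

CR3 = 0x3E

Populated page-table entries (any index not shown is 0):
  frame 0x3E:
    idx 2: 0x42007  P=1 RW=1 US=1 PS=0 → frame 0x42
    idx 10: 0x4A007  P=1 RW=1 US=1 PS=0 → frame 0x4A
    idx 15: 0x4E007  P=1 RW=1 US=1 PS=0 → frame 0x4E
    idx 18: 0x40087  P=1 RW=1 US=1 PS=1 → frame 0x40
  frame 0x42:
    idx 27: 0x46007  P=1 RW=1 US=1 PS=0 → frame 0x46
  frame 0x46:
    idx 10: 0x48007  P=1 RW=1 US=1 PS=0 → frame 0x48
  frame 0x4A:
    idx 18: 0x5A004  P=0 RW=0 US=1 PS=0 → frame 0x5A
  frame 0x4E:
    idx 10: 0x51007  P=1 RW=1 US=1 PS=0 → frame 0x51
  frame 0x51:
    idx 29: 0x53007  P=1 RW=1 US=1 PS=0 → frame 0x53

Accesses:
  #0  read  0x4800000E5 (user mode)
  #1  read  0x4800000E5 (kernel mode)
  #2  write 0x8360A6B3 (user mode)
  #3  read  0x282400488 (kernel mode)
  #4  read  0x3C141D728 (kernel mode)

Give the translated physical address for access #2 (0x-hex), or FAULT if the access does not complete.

Trace:
#0 VA=0x4800000E5 (r,user):
  lvl0: tbl 0x3E, slot 18 ⇒ 0x40087 (P1/RW1/US1/PS1)
  → PA=0x400E5 (huge @L0)  (1 entries read)
#1 VA=0x4800000E5 (r,kernel):
  TLB hit vpn=0x480000 → PA=0x400E5
#2 VA=0x8360A6B3 (w,user):
  lvl0: tbl 0x3E, slot 2 ⇒ 0x42007 (P1/RW1/US1/PS0)
  lvl1: tbl 0x42, slot 27 ⇒ 0x46007 (P1/RW1/US1/PS0)
  lvl2: tbl 0x46, slot 10 ⇒ 0x48007 (P1/RW1/US1/PS0)
  → PA=0x486B3  (3 entries read)
#3 VA=0x282400488 (r,kernel):
  lvl0: tbl 0x3E, slot 10 ⇒ 0x4A007 (P1/RW1/US1/PS0)
  lvl1: tbl 0x4A, slot 18 ⇒ 0x5A004 (P0/RW0/US1/PS0)
  ✗ PAGE_NOT_PRESENT  [2 reads]
#4 VA=0x3C141D728 (r,kernel):
  lvl0: tbl 0x3E, slot 15 ⇒ 0x4E007 (P1/RW1/US1/PS0)
  lvl1: tbl 0x4E, slot 10 ⇒ 0x51007 (P1/RW1/US1/PS0)
  lvl2: tbl 0x51, slot 29 ⇒ 0x53007 (P1/RW1/US1/PS0)
  → PA=0x53728  (3 entries read)

Access #2 PA: 0x486B3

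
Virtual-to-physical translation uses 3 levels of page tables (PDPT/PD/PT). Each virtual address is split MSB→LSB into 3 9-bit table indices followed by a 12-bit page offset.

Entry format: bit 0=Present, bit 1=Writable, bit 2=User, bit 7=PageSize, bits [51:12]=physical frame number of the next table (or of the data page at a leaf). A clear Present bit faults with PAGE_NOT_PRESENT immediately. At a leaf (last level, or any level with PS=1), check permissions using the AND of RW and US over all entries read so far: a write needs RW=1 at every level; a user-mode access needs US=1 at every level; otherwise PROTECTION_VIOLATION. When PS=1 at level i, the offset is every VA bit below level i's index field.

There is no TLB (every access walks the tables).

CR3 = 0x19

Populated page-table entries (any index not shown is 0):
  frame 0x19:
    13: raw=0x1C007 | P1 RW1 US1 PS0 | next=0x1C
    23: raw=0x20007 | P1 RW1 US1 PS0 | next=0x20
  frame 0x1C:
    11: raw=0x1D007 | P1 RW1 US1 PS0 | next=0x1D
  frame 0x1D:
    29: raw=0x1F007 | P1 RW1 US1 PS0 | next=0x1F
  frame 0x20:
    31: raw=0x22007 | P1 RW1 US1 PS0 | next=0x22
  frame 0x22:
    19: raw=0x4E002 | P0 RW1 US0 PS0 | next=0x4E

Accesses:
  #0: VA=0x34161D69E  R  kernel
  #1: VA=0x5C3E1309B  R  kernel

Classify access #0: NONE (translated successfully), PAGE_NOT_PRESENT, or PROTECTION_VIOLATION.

Per-access translation:
#0 VA=0x34161D69E (r,kernel):
  L0: frame=0x19 idx=13 entry=0x1C007 [P=1 RW=1 US=1 PS=0]
  L1: frame=0x1C idx=11 entry=0x1D007 [P=1 RW=1 US=1 PS=0]
  L2: frame=0x1D idx=29 entry=0x1F007 [P=1 RW=1 US=1 PS=0]
  ⇒ phys 0x1F69E  [3 reads]
#1 VA=0x5C3E1309B (r,kernel):
  L0: frame=0x19 idx=23 entry=0x20007 [P=1 RW=1 US=1 PS=0]
  L1: frame=0x20 idx=31 entry=0x22007 [P=1 RW=1 US=1 PS=0]
  L2: frame=0x22 idx=19 entry=0x4E002 [P=0 RW=1 US=0 PS=0]
  → PAGE_NOT_PRESENT  (3 entries read)

Access #0 fault: NONE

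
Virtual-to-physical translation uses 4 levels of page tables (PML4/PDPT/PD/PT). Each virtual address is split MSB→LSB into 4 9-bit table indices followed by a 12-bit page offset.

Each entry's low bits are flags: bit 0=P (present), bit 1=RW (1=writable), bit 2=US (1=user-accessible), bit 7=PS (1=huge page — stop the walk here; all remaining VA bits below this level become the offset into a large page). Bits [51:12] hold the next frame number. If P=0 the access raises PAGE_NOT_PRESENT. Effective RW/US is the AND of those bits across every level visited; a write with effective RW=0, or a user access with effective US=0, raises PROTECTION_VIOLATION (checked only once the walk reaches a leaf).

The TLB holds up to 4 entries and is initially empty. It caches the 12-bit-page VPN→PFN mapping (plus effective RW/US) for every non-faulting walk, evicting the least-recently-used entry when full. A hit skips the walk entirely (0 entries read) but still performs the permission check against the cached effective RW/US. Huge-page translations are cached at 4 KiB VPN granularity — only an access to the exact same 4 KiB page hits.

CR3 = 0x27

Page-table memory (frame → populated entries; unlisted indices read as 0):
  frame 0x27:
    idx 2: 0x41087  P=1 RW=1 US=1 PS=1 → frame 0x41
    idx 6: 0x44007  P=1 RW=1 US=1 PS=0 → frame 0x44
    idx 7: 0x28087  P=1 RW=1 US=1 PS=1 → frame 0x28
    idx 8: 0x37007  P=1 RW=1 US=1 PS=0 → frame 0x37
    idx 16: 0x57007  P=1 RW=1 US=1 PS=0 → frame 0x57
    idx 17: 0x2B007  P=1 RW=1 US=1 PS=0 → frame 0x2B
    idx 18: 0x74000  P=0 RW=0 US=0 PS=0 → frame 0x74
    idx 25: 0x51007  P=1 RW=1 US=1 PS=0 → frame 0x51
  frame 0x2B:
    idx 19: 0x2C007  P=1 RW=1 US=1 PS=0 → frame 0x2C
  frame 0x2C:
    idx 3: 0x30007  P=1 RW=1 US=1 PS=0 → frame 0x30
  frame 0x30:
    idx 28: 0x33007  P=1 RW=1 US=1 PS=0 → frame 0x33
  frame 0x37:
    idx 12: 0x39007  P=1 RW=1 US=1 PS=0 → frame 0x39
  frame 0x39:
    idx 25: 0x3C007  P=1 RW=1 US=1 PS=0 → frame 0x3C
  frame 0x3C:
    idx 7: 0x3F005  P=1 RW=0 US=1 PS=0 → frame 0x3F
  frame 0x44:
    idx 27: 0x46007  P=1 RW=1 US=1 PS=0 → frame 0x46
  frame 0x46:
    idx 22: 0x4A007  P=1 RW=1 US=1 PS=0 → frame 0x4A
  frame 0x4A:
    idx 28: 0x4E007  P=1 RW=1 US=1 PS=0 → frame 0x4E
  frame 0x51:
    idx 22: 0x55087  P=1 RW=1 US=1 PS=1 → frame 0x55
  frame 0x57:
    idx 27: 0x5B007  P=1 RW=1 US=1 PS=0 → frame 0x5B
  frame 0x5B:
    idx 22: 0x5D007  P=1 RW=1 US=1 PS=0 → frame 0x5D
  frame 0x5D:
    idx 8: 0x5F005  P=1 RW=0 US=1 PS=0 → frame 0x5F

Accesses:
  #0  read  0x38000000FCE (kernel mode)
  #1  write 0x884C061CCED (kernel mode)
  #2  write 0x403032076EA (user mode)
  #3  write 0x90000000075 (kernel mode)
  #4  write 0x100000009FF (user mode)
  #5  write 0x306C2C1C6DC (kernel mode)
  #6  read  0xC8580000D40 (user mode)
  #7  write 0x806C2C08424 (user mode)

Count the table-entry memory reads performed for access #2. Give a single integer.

Per-access translation:
#0 VA=0x38000000FCE (r,kernel):
  L0 @0x27[7] → 0x28087  P=1,RW=1,US=1,PS=1
  ✓ 0x28FCE (huge @L0)  — 1 lookups
#1 VA=0x884C061CCED (w,kernel):
  L0 @0x27[17] → 0x2B007  P=1,RW=1,US=1,PS=0
  L1 @0x2B[19] → 0x2C007  P=1,RW=1,US=1,PS=0
  L2 @0x2C[3] → 0x30007  P=1,RW=1,US=1,PS=0
  L3 @0x30[28] → 0x33007  P=1,RW=1,US=1,PS=0
  ✓ 0x33CED  — 4 lookups
#2 VA=0x403032076EA (w,user):
  L0 @0x27[8] → 0x37007  P=1,RW=1,US=1,PS=0
  L1 @0x37[12] → 0x39007  P=1,RW=1,US=1,PS=0
  L2 @0x39[25] → 0x3C007  P=1,RW=1,US=1,PS=0
  L3 @0x3C[7] → 0x3F005  P=1,RW=0,US=1,PS=0
  ⇒ fault: PROTECTION_VIOLATION  — 4 lookups
#3 VA=0x90000000075 (w,kernel):
  L0 @0x27[18] → 0x74000  P=0,RW=0,US=0,PS=0
  ⇒ fault: PAGE_NOT_PRESENT  — 1 lookups
#4 VA=0x100000009FF (w,user):
  L0 @0x27[2] → 0x41087  P=1,RW=1,US=1,PS=1
  ✓ 0x419FF (huge @L0)  — 1 lookups
#5 VA=0x306C2C1C6DC (w,kernel):
  L0 @0x27[6] → 0x44007  P=1,RW=1,US=1,PS=0
  L1 @0x44[27] → 0x46007  P=1,RW=1,US=1,PS=0
  L2 @0x46[22] → 0x4A007  P=1,RW=1,US=1,PS=0
  L3 @0x4A[28] → 0x4E007  P=1,RW=1,US=1,PS=0
  ✓ 0x4E6DC  — 4 lookups
#6 VA=0xC8580000D40 (r,user):
  L0 @0x27[25] → 0x51007  P=1,RW=1,US=1,PS=0
  L1 @0x51[22] → 0x55087  P=1,RW=1,US=1,PS=1
  ✓ 0x55D40 (huge @L1)  — 2 lookups
#7 VA=0x806C2C08424 (w,user):
  L0 @0x27[16] → 0x57007  P=1,RW=1,US=1,PS=0
  L1 @0x57[27] → 0x5B007  P=1,RW=1,US=1,PS=0
  L2 @0x5B[22] → 0x5D007  P=1,RW=1,US=1,PS=0
  L3 @0x5D[8] → 0x5F005  P=1,RW=0,US=1,PS=0
  ⇒ fault: PROTECTION_VIOLATION  — 4 lookups

Entries read for #2: 4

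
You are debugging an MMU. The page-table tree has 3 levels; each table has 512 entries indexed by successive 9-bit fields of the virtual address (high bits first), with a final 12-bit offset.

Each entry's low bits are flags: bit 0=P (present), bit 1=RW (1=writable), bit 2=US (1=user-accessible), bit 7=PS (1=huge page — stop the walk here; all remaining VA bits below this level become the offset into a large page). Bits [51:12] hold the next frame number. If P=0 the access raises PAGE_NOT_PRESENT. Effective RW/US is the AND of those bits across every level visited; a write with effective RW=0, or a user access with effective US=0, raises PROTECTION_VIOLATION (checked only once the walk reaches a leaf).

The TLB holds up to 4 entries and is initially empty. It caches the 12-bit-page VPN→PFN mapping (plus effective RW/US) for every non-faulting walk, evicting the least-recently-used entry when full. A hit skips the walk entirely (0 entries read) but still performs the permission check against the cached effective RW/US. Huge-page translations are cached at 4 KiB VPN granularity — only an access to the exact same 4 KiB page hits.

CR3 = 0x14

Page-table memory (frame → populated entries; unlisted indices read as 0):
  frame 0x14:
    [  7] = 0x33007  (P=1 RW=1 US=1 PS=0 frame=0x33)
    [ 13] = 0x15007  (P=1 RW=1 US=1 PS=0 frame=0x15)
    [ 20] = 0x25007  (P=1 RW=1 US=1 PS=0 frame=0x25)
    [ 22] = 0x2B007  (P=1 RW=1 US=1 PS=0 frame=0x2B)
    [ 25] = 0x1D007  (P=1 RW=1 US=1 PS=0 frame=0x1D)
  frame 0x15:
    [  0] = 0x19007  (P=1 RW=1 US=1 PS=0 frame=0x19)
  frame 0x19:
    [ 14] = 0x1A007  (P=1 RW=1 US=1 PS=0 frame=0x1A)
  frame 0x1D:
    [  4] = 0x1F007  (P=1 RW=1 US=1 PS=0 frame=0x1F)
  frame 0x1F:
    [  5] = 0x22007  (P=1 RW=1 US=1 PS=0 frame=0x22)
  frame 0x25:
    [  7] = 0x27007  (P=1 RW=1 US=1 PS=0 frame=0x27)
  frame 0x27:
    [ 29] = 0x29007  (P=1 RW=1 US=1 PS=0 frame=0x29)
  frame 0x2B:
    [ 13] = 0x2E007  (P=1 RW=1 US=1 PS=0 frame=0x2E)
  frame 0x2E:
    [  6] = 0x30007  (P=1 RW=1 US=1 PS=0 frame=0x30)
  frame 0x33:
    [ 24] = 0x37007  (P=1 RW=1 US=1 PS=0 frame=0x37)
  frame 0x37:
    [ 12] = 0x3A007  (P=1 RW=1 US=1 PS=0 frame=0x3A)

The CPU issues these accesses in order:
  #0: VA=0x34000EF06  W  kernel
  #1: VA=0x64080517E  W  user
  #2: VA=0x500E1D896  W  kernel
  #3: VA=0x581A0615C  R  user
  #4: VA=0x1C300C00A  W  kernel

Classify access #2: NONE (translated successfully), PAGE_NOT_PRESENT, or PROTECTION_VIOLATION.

Walk each access:
#0 VA=0x34000EF06 (w,kernel):
  [0] read 0x14 idx=13: raw=0x15007 flags P=1 W=1 U=1 S=0
  [1] read 0x15 idx=0: raw=0x19007 flags P=1 W=1 U=1 S=0
  [2] read 0x19 idx=14: raw=0x1A007 flags P=1 W=1 U=1 S=0
  → PA=0x1AF06  (3 entries read)
#1 VA=0x64080517E (w,user):
  [0] read 0x14 idx=25: raw=0x1D007 flags P=1 W=1 U=1 S=0
  [1] read 0x1D idx=4: raw=0x1F007 flags P=1 W=1 U=1 S=0
  [2] read 0x1F idx=5: raw=0x22007 flags P=1 W=1 U=1 S=0
  → PA=0x2217E  (3 entries read)
#2 VA=0x500E1D896 (w,kernel):
  [0] read 0x14 idx=20: raw=0x25007 flags P=1 W=1 U=1 S=0
  [1] read 0x25 idx=7: raw=0x27007 flags P=1 W=1 U=1 S=0
  [2] read 0x27 idx=29: raw=0x29007 flags P=1 W=1 U=1 S=0
  → PA=0x29896  (3 entries read)
#3 VA=0x581A0615C (r,user):
  [0] read 0x14 idx=22: raw=0x2B007 flags P=1 W=1 U=1 S=0
  [1] read 0x2B idx=13: raw=0x2E007 flags P=1 W=1 U=1 S=0
  [2] read 0x2E idx=6: raw=0x30007 flags P=1 W=1 U=1 S=0
  → PA=0x3015C  (3 entries read)
#4 VA=0x1C300C00A (w,kernel):
  [0] read 0x14 idx=7: raw=0x33007 flags P=1 W=1 U=1 S=0
  [1] read 0x33 idx=24: raw=0x37007 flags P=1 W=1 U=1 S=0
  [2] read 0x37 idx=12: raw=0x3A007 flags P=1 W=1 U=1 S=0
  → PA=0x3A00A  (3 entries read)

Access #2 fault: NONE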